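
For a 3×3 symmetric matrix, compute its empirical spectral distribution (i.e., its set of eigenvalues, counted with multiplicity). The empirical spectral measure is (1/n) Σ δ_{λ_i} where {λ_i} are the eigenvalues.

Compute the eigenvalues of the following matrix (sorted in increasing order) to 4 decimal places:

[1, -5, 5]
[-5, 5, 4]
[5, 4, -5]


Since M is real symmetric, all three eigenvalues are real; they are the roots of det(λI − M) = λ³ − (tr M) λ² + s λ − det M, where s is the sum of the principal 2×2 minors.
tr M = 1 + 5 + (-5) = 1.
s = (1·5 − (-5)²) + (1·(-5) − 5²) + (5·(-5) − 4²) = -20 + (-30) + (-41) = -91.
det M (expand along row 1) = 1·(-41) − (-5)·5 + 5·(-45) = -241.
Characteristic polynomial: λ³ − λ² − 91λ + 241 = 0.
Substitute λ = y + (tr M)/3 = y + 0.333333 to remove the quadratic term: y³ + p·y + q = 0 with p = s − (tr M)²/3 = -91.333333 and q = −2(tr M)³/27 + (tr M)·s/3 − det M = 210.592593.
Three real roots ⇒ use the trigonometric (Viète) form: r = 2√(−p/3) = 11.035297, φ = arccos(3q/(p·r)) = arccos(-0.626832) = 2.248277 rad.
y_k = r·cos(φ/3 − 2πk/3) for k = 0, 1, 2 gives y = 8.078724, 2.470938, -10.549661.
λ_k = y_k + 0.333333 gives λ = 8.4121, 2.8043, -10.2163 (check: the sum is 1.0000 = tr M).

Eigenvalues sorted in increasing order: [-10.2163, 2.8043, 8.4121].


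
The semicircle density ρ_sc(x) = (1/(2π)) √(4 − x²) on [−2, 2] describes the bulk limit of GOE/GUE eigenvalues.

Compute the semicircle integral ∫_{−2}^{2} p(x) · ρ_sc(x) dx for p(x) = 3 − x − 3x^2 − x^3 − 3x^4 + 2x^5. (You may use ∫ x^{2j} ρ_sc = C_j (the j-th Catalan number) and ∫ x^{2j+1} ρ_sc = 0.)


Write p(x) = Σ a_i x^i, split into monomials and integrate each against ρ_sc separately.
Using ∫ x^{2j} ρ_sc = C_j = (1/(j+1)) C(2j, j) (Catalan numbers) and ∫ x^{2j+1} ρ_sc = 0 (odd monomials vanish by symmetry):
  i = 0 (even): a_0 · C_{0} = 3 · 1 = 3
  i = 1 (odd): ∫ x^1 ρ_sc = 0 (vanishes)
  i = 2 (even): a_2 · C_{1} = -3 · 1 = -3
  i = 3 (odd): ∫ x^3 ρ_sc = 0 (vanishes)
  i = 4 (even): a_4 · C_{2} = -3 · 2 = -6
  i = 5 (odd): ∫ x^5 ρ_sc = 0 (vanishes)

Summing the contributions: ∫_{−2}^{2} p(x) ρ_sc(x) dx = 3 + (-3) + (-6) = -6.


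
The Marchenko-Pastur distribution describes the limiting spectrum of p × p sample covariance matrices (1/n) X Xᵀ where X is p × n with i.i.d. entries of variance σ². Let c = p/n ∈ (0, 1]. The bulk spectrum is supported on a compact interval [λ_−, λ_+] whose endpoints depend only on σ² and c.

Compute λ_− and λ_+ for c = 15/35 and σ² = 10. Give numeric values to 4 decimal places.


c = 15/35 = 0.428571; √c = 0.654654.
λ_− = σ² (1 − √c)² = 10 · (1 − 0.654654)² = 10 · (0.345346)² = 1.192641.
λ_+ = σ² (1 + √c)² = 10 · (1 + 0.654654)² = 10 · (1.654654)² = 27.378788.

Rounded to 4 decimal places: λ_− ≈ 1.1926, λ_+ ≈ 27.3788.


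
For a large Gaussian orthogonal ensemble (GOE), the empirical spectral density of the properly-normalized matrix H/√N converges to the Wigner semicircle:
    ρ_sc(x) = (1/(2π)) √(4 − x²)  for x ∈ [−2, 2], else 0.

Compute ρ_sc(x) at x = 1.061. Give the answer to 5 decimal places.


ρ_sc(x) = (1/(2π)) √(4 − x²). With x = 1.061:
  4 − x² = 4 − (1.061)² = 4 − 1.125721 = 2.874279.
  √(4 − x²) = 1.695370.
  1/(2π) = 0.159155.
  ρ_sc(1.061) = 0.159155 · 1.695370 = 0.269826.

Rounded to 5 decimal places: ρ_sc(1.061) ≈ 0.26983.


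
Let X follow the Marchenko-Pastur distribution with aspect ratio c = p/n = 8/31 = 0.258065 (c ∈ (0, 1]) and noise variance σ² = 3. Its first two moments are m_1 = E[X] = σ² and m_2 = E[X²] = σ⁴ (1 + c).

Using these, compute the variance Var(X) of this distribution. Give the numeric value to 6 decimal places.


m_1 = E[X] = σ² = 3, so m_1² = 9.
m_2 = E[X²] = σ⁴ (1 + c) = 9 · (1 + 0.258065) = 9 · 1.258065 = 11.322581.
(Note m_2 − m_1² simplifies to c · σ⁴ = 0.258065 · 9.)

Var(X) = m_2 − m_1² = 11.322581 − 9 = 2.322581.


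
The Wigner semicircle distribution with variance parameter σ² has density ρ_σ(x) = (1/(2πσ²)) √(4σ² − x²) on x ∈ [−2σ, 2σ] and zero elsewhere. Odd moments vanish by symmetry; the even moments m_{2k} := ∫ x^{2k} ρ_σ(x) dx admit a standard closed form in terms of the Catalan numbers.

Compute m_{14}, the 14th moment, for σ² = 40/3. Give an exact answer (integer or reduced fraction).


By the scaled semicircle moment identity, m_{2k} = σ^{2k} · C_k with k = 7.
C_7 = (1/(k+1)) · C(2k, k) = (1/8) · C(14, 7) = (1/8) · 3432 = 429.
σ^{2k} = (σ²)^k = (40/3)^7 = 163840000000/2187.

Therefore m_{14} = σ^{14} · C_7 = (163840000000/2187) · 429 = 23429120000000/729.


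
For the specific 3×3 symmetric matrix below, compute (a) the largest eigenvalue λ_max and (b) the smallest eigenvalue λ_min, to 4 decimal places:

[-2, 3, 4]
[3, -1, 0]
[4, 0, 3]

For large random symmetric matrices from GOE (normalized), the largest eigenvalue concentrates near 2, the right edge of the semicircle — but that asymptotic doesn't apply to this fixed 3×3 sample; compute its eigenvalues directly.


Since M is real symmetric, all three eigenvalues are real; they are the roots of det(λI − M) = λ³ − (tr M) λ² + s λ − det M, where s is the sum of the principal 2×2 minors.
tr M = -2 + (-1) + 3 = 0.
s = ((-2)·(-1) − 3²) + ((-2)·3 − 4²) + ((-1)·3 − 0²) = -7 + (-22) + (-3) = -32.
det M (expand along row 1) = (-2)·(-3) − 3·9 + 4·4 = -5.
Characteristic polynomial: λ³ − 32λ + 5 = 0.
Substitute λ = y + (tr M)/3 = y + 0.000000 to remove the quadratic term: y³ + p·y + q = 0 with p = s − (tr M)²/3 = -32.000000 and q = −2(tr M)³/27 + (tr M)·s/3 − det M = 5.000000.
Three real roots ⇒ use the trigonometric (Viète) form: r = 2√(−p/3) = 6.531973, φ = arccos(3q/(p·r)) = arccos(-0.071762) = 1.642620 rad.
y_k = r·cos(φ/3 − 2πk/3) for k = 0, 1, 2 gives y = 5.577048, 0.156369, -5.733418.
λ_k = y_k + 0.000000 gives λ = 5.5770, 0.1564, -5.7334 (check: the sum is 0.0000 = tr M).

Hence λ_max = 5.5770 and λ_min = -5.7334.


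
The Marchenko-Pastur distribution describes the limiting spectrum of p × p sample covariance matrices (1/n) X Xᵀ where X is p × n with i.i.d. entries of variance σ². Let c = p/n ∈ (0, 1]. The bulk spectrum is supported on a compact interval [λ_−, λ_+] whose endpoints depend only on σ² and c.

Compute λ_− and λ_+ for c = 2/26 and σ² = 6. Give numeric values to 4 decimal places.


c = 2/26 = 0.076923; √c = 0.277350.
λ_− = σ² (1 − √c)² = 6 · (1 − 0.277350)² = 6 · (0.722650)² = 3.133337.
λ_+ = σ² (1 + √c)² = 6 · (1 + 0.277350)² = 6 · (1.277350)² = 9.789740.

Rounded to 4 decimal places: λ_− ≈ 3.1333, λ_+ ≈ 9.7897.


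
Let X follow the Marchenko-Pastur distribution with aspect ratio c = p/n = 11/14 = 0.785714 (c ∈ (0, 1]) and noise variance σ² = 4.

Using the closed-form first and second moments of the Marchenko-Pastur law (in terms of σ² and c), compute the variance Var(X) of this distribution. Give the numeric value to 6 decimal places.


Recall the MP moments m_1 = E[X] = σ² and m_2 = E[X²] = σ⁴ (1 + c).
m_1 = E[X] = σ² = 4, so m_1² = 16.
m_2 = E[X²] = σ⁴ (1 + c) = 16 · (1 + 0.785714) = 16 · 1.785714 = 28.571429.
(Note m_2 − m_1² simplifies to c · σ⁴ = 0.785714 · 16.)

Var(X) = m_2 − m_1² = 28.571429 − 16 = 12.571429.


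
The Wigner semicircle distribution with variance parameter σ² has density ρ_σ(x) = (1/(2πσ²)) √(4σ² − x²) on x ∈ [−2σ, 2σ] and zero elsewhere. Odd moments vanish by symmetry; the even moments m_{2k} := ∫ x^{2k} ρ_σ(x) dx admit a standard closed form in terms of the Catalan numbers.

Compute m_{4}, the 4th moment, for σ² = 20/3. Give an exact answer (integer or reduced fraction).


By the scaled semicircle moment identity, m_{2k} = σ^{2k} · C_k with k = 2.
C_2 = (1/(k+1)) · C(2k, k) = (1/3) · C(4, 2) = (1/3) · 6 = 2.
σ^{2k} = (σ²)^k = (20/3)^2 = 400/9.

Therefore m_{4} = σ^{4} · C_2 = (400/9) · 2 = 800/9.


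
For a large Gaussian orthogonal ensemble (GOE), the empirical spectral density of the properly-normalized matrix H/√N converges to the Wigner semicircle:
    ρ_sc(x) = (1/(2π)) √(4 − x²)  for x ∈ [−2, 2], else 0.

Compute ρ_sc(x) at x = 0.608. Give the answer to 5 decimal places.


ρ_sc(x) = (1/(2π)) √(4 − x²). With x = 0.608:
  4 − x² = 4 − (0.608)² = 4 − 0.369664 = 3.630336.
  √(4 − x²) = 1.905344.
  1/(2π) = 0.159155.
  ρ_sc(0.608) = 0.159155 · 1.905344 = 0.303245.

Rounded to 5 decimal places: ρ_sc(0.608) ≈ 0.30324.


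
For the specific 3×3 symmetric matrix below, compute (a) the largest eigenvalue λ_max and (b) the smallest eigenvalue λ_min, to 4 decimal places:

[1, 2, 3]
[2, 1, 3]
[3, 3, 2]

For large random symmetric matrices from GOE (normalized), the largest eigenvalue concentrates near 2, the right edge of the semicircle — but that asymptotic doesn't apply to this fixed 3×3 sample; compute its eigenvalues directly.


Since M is real symmetric, all three eigenvalues are real; they are the roots of det(λI − M) = λ³ − (tr M) λ² + s λ − det M, where s is the sum of the principal 2×2 minors.
tr M = 1 + 1 + 2 = 4.
s = (1·1 − 2²) + (1·2 − 3²) + (1·2 − 3²) = -3 + (-7) + (-7) = -17.
det M (expand along row 1) = 1·(-7) − 2·(-5) + 3·3 = 12.
Characteristic polynomial: λ³ − 4λ² − 17λ − 12 = 0.
Substitute λ = y + (tr M)/3 = y + 1.333333 to remove the quadratic term: y³ + p·y + q = 0 with p = s − (tr M)²/3 = -22.333333 and q = −2(tr M)³/27 + (tr M)·s/3 − det M = -39.407407.
Three real roots ⇒ use the trigonometric (Viète) form: r = 2√(−p/3) = 5.456902, φ = arccos(3q/(p·r)) = arccos(0.970062) = 0.245311 rad.
y_k = r·cos(φ/3 − 2πk/3) for k = 0, 1, 2 gives y = 5.438669, -2.333333, -3.105335.
λ_k = y_k + 1.333333 gives λ = 6.7720, -1.0000, -1.7720 (check: the sum is 4.0000 = tr M).

Hence λ_max = 6.7720 and λ_min = -1.7720.


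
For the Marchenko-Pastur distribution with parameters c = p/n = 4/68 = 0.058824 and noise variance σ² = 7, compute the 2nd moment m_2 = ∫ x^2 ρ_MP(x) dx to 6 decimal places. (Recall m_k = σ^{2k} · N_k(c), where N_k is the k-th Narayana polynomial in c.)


E[X²] = σ⁴ (1 + c) (second MP moment). With σ² = 7 (so σ⁴ = 49) and c = 4/68 = 0.058824: E[X²] = 49 · (1 + 0.058824) = 49 · 1.058824.

So E[X^2] = 51.882353.


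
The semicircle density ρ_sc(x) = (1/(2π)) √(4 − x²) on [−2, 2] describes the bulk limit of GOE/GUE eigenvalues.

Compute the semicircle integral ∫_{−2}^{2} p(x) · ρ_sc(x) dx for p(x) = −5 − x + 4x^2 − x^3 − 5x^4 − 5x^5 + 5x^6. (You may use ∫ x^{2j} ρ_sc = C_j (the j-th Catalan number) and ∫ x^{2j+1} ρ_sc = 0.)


Write p(x) = Σ a_i x^i, split into monomials and integrate each against ρ_sc separately.
Using ∫ x^{2j} ρ_sc = C_j = (1/(j+1)) C(2j, j) (Catalan numbers) and ∫ x^{2j+1} ρ_sc = 0 (odd monomials vanish by symmetry):
  i = 0 (even): a_0 · C_{0} = -5 · 1 = -5
  i = 1 (odd): ∫ x^1 ρ_sc = 0 (vanishes)
  i = 2 (even): a_2 · C_{1} = 4 · 1 = 4
  i = 3 (odd): ∫ x^3 ρ_sc = 0 (vanishes)
  i = 4 (even): a_4 · C_{2} = -5 · 2 = -10
  i = 5 (odd): ∫ x^5 ρ_sc = 0 (vanishes)
  i = 6 (even): a_6 · C_{3} = 5 · 5 = 25

Summing the contributions: ∫_{−2}^{2} p(x) ρ_sc(x) dx = (-5) + 4 + (-10) + 25 = 14.


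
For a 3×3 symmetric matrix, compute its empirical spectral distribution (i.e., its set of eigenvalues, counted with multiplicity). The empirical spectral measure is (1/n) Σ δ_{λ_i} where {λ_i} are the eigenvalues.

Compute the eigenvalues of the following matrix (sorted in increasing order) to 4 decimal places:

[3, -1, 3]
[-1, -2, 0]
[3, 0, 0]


Since M is real symmetric, all three eigenvalues are real; they are the roots of det(λI − M) = λ³ − (tr M) λ² + s λ − det M, where s is the sum of the principal 2×2 minors.
tr M = 3 + (-2) + 0 = 1.
s = (3·(-2) − (-1)²) + (3·0 − 3²) + ((-2)·0 − 0²) = -7 + (-9) + 0 = -16.
det M (expand along row 1) = 3·0 − (-1)·0 + 3·6 = 18.
Characteristic polynomial: λ³ − λ² − 16λ − 18 = 0.
Substitute λ = y + (tr M)/3 = y + 0.333333 to remove the quadratic term: y³ + p·y + q = 0 with p = s − (tr M)²/3 = -16.333333 and q = −2(tr M)³/27 + (tr M)·s/3 − det M = -23.407407.
Three real roots ⇒ use the trigonometric (Viète) form: r = 2√(−p/3) = 4.666667, φ = arccos(3q/(p·r)) = arccos(0.921283) = 0.399430 rad.
y_k = r·cos(φ/3 − 2πk/3) for k = 0, 1, 2 gives y = 4.625364, -1.776178, -2.849186.
λ_k = y_k + 0.333333 gives λ = 4.9587, -1.4428, -2.5159 (check: the sum is 1.0000 = tr M).

Eigenvalues sorted in increasing order: [-2.5159, -1.4428, 4.9587].


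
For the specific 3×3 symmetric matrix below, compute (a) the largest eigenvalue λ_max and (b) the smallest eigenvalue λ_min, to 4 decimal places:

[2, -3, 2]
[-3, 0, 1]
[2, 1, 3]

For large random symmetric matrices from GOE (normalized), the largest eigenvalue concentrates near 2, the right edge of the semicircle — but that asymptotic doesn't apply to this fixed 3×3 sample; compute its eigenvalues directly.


Since M is real symmetric, all three eigenvalues are real; they are the roots of det(λI − M) = λ³ − (tr M) λ² + s λ − det M, where s is the sum of the principal 2×2 minors.
tr M = 2 + 0 + 3 = 5.
s = (2·0 − (-3)²) + (2·3 − 2²) + (0·3 − 1²) = -9 + 2 + (-1) = -8.
det M (expand along row 1) = 2·(-1) − (-3)·(-11) + 2·(-3) = -41.
Characteristic polynomial: λ³ − 5λ² − 8λ + 41 = 0.
Substitute λ = y + (tr M)/3 = y + 1.666667 to remove the quadratic term: y³ + p·y + q = 0 with p = s − (tr M)²/3 = -16.333333 and q = −2(tr M)³/27 + (tr M)·s/3 − det M = 18.407407.
Three real roots ⇒ use the trigonometric (Viète) form: r = 2√(−p/3) = 4.666667, φ = arccos(3q/(p·r)) = arccos(-0.724490) = 2.381090 rad.
y_k = r·cos(φ/3 − 2πk/3) for k = 0, 1, 2 gives y = 3.272334, 1.245187, -4.517522.
λ_k = y_k + 1.666667 gives λ = 4.9390, 2.9119, -2.8509 (check: the sum is 5.0000 = tr M).

Hence λ_max = 4.9390 and λ_min = -2.8509.


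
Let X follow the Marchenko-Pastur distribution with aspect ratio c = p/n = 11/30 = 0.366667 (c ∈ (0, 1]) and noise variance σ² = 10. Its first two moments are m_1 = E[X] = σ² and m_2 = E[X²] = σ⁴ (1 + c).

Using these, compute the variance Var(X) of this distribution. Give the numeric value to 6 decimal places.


m_1 = E[X] = σ² = 10, so m_1² = 100.
m_2 = E[X²] = σ⁴ (1 + c) = 100 · (1 + 0.366667) = 100 · 1.366667 = 136.666667.
(Note m_2 − m_1² simplifies to c · σ⁴ = 0.366667 · 100.)

Var(X) = m_2 − m_1² = 136.666667 − 100 = 36.666667.


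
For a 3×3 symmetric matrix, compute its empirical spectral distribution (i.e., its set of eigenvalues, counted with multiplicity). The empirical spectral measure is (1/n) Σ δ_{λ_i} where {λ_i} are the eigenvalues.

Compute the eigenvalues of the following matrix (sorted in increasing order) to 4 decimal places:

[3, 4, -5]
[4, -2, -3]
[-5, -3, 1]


Since M is real symmetric, all three eigenvalues are real; they are the roots of det(λI − M) = λ³ − (tr M) λ² + s λ − det M, where s is the sum of the principal 2×2 minors.
tr M = 3 + (-2) + 1 = 2.
s = (3·(-2) − 4²) + (3·1 − (-5)²) + ((-2)·1 − (-3)²) = -22 + (-22) + (-11) = -55.
det M (expand along row 1) = 3·(-11) − 4·(-11) + (-5)·(-22) = 121.
Characteristic polynomial: λ³ − 2λ² − 55λ − 121 = 0.
Substitute λ = y + (tr M)/3 = y + 0.666667 to remove the quadratic term: y³ + p·y + q = 0 with p = s − (tr M)²/3 = -56.333333 and q = −2(tr M)³/27 + (tr M)·s/3 − det M = -158.259259.
Three real roots ⇒ use the trigonometric (Viète) form: r = 2√(−p/3) = 8.666667, φ = arccos(3q/(p·r)) = arccos(0.972462) = 0.235223 rad.
y_k = r·cos(φ/3 − 2πk/3) for k = 0, 1, 2 gives y = 8.640040, -3.732130, -4.907910.
λ_k = y_k + 0.666667 gives λ = 9.3067, -3.0655, -4.2412 (check: the sum is 2.0000 = tr M).

Eigenvalues sorted in increasing order: [-4.2412, -3.0655, 9.3067].


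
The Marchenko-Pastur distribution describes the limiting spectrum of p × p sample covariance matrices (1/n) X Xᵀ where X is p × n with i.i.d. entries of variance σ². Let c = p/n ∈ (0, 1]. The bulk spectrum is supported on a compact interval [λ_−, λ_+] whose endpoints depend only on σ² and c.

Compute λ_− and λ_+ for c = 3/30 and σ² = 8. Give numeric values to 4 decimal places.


c = 3/30 = 0.100000; √c = 0.316228.
λ_− = σ² (1 − √c)² = 8 · (1 − 0.316228)² = 8 · (0.683772)² = 3.740356.
λ_+ = σ² (1 + √c)² = 8 · (1 + 0.316228)² = 8 · (1.316228)² = 13.859644.

Rounded to 4 decimal places: λ_− ≈ 3.7404, λ_+ ≈ 13.8596.


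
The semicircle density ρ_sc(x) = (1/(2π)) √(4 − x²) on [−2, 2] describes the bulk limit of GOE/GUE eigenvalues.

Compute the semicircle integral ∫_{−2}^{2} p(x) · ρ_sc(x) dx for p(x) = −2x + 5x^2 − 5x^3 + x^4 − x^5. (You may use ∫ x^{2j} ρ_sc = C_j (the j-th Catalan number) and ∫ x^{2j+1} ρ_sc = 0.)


Write p(x) = Σ a_i x^i, split into monomials and integrate each against ρ_sc separately.
Using ∫ x^{2j} ρ_sc = C_j = (1/(j+1)) C(2j, j) (Catalan numbers) and ∫ x^{2j+1} ρ_sc = 0 (odd monomials vanish by symmetry):
  i = 1 (odd): ∫ x^1 ρ_sc = 0 (vanishes)
  i = 2 (even): a_2 · C_{1} = 5 · 1 = 5
  i = 3 (odd): ∫ x^3 ρ_sc = 0 (vanishes)
  i = 4 (even): a_4 · C_{2} = 1 · 2 = 2
  i = 5 (odd): ∫ x^5 ρ_sc = 0 (vanishes)

Summing the contributions: ∫_{−2}^{2} p(x) ρ_sc(x) dx = 5 + 2 = 7.


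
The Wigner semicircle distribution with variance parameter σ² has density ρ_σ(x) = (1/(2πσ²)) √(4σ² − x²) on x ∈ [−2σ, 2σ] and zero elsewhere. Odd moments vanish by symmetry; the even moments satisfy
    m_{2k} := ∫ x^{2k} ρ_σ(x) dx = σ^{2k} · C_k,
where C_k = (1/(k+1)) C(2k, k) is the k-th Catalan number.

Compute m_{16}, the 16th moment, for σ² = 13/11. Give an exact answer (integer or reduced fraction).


By the scaled semicircle moment identity, m_{2k} = σ^{2k} · C_k with k = 8.
C_8 = (1/(k+1)) · C(2k, k) = (1/9) · C(16, 8) = (1/9) · 12870 = 1430.
σ^{2k} = (σ²)^k = (13/11)^8 = 815730721/214358881.

Therefore m_{16} = σ^{16} · C_8 = (815730721/214358881) · 1430 = 106044993730/19487171.


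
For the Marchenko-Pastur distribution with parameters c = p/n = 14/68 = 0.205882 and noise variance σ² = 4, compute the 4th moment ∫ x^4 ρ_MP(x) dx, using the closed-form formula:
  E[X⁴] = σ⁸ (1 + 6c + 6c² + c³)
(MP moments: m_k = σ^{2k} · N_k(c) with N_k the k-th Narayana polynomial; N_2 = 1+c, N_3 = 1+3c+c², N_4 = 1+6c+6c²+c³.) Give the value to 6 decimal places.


E[X⁴] = σ⁸ (1 + 6c + 6c² + c³) (fourth MP moment). With σ² = 4 (so σ⁸ = 256) and c = 14/68 = 0.205882: E[X⁴] = 256 · (1 + 6·0.205882 + 6·(0.205882)² + (0.205882)³) = 256 · 2.498346.

So E[X^4] = 639.576633.


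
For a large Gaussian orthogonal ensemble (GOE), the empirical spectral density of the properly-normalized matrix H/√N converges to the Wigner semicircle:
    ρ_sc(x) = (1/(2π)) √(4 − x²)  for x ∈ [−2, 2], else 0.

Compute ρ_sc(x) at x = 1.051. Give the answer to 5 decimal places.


ρ_sc(x) = (1/(2π)) √(4 − x²). With x = 1.051:
  4 − x² = 4 − (1.051)² = 4 − 1.104601 = 2.895399.
  √(4 − x²) = 1.701587.
  1/(2π) = 0.159155.
  ρ_sc(1.051) = 0.159155 · 1.701587 = 0.270816.

Rounded to 5 decimal places: ρ_sc(1.051) ≈ 0.27082.


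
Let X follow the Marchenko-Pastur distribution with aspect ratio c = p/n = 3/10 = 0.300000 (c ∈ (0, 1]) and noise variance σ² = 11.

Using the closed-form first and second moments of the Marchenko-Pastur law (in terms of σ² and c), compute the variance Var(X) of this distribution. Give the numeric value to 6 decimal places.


Recall the MP moments m_1 = E[X] = σ² and m_2 = E[X²] = σ⁴ (1 + c).
m_1 = E[X] = σ² = 11, so m_1² = 121.
m_2 = E[X²] = σ⁴ (1 + c) = 121 · (1 + 0.300000) = 121 · 1.300000 = 157.300000.
(Note m_2 − m_1² simplifies to c · σ⁴ = 0.300000 · 121.)

Var(X) = m_2 − m_1² = 157.300000 − 121 = 36.300000.


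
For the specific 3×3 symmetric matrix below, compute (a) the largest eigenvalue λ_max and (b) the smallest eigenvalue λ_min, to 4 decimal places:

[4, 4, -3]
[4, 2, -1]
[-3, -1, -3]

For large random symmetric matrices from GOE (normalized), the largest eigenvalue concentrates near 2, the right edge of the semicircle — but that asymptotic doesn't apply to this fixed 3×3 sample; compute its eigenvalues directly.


Since M is real symmetric, all three eigenvalues are real; they are the roots of det(λI − M) = λ³ − (tr M) λ² + s λ − det M, where s is the sum of the principal 2×2 minors.
tr M = 4 + 2 + (-3) = 3.
s = (4·2 − 4²) + (4·(-3) − (-3)²) + (2·(-3) − (-1)²) = -8 + (-21) + (-7) = -36.
det M (expand along row 1) = 4·(-7) − 4·(-15) + (-3)·2 = 26.
Characteristic polynomial: λ³ − 3λ² − 36λ − 26 = 0.
Substitute λ = y + (tr M)/3 = y + 1.000000 to remove the quadratic term: y³ + p·y + q = 0 with p = s − (tr M)²/3 = -39.000000 and q = −2(tr M)³/27 + (tr M)·s/3 − det M = -64.000000.
Three real roots ⇒ use the trigonometric (Viète) form: r = 2√(−p/3) = 7.211103, φ = arccos(3q/(p·r)) = arccos(0.682708) = 0.819334 rad.
y_k = r·cos(φ/3 − 2πk/3) for k = 0, 1, 2 gives y = 6.943833, -1.787461, -5.156372.
λ_k = y_k + 1.000000 gives λ = 7.9438, -0.7875, -4.1564 (check: the sum is 3.0000 = tr M).

Hence λ_max = 7.9438 and λ_min = -4.1564.


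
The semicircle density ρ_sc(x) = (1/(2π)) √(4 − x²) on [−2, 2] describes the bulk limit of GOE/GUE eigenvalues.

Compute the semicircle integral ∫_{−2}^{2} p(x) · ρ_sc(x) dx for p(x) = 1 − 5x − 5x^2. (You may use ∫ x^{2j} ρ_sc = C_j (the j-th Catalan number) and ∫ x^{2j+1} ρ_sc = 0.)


Write p(x) = Σ a_i x^i, split into monomials and integrate each against ρ_sc separately.
Using ∫ x^{2j} ρ_sc = C_j = (1/(j+1)) C(2j, j) (Catalan numbers) and ∫ x^{2j+1} ρ_sc = 0 (odd monomials vanish by symmetry):
  i = 0 (even): a_0 · C_{0} = 1 · 1 = 1
  i = 1 (odd): ∫ x^1 ρ_sc = 0 (vanishes)
  i = 2 (even): a_2 · C_{1} = -5 · 1 = -5

Summing the contributions: ∫_{−2}^{2} p(x) ρ_sc(x) dx = 1 + (-5) = -4.


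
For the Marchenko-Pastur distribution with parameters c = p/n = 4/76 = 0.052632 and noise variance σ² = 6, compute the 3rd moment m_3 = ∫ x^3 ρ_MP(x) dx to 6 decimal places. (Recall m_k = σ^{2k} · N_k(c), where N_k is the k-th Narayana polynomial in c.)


E[X³] = σ⁶ (1 + 3c + c²) (third MP moment). With σ² = 6 (so σ⁶ = 216) and c = 4/76 = 0.052632: E[X³] = 216 · (1 + 3·0.052632 + (0.052632)²) = 216 · 1.160665.

So E[X^3] = 250.703601.


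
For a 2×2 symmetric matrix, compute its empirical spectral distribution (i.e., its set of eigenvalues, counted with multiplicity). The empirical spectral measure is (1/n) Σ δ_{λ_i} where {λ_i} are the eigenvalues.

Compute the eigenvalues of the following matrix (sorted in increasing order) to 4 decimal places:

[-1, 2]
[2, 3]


Since M is real symmetric, both eigenvalues are real; they are the roots of det(λI − M) = λ² − (tr M) λ + det M.
tr M = -1 + 3 = 2.
det M = (-1)·3 − 2² = -3 − 4 = -7.
Characteristic polynomial: λ² − 2λ − 7 = 0.
Discriminant Δ = (tr M)² − 4·det M = 4 − (-28) = 32; √Δ = 5.656854.
λ = (tr M ± √Δ)/2 = (2 ± 5.656854)/2, giving (tr M − √Δ)/2 = -1.8284 and (tr M + √Δ)/2 = 3.8284.

Eigenvalues sorted in increasing order: [-1.8284, 3.8284].


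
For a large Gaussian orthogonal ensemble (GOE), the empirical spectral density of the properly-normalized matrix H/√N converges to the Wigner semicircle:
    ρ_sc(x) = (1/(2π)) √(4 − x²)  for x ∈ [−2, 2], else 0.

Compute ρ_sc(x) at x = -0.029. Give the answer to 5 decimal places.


ρ_sc(x) = (1/(2π)) √(4 − x²). With x = -0.029:
  4 − x² = 4 − (-0.029)² = 4 − 0.000841 = 3.999159.
  √(4 − x²) = 1.999790.
  1/(2π) = 0.159155.
  ρ_sc(-0.029) = 0.159155 · 1.999790 = 0.318276.

Rounded to 5 decimal places: ρ_sc(-0.029) ≈ 0.31828.


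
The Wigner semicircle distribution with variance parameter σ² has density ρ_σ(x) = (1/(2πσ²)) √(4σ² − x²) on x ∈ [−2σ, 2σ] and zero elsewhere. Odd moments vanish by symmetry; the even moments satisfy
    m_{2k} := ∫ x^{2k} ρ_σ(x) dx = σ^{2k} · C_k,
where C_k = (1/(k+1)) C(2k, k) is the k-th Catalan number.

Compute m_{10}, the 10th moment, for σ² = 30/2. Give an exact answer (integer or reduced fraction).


By the scaled semicircle moment identity, m_{2k} = σ^{2k} · C_k with k = 5.
C_5 = (1/(k+1)) · C(2k, k) = (1/6) · C(10, 5) = (1/6) · 252 = 42.
σ^{2k} = (σ²)^k = (30/2)^5 = 759375.

Therefore m_{10} = σ^{10} · C_5 = 759375 · 42 = 31893750.


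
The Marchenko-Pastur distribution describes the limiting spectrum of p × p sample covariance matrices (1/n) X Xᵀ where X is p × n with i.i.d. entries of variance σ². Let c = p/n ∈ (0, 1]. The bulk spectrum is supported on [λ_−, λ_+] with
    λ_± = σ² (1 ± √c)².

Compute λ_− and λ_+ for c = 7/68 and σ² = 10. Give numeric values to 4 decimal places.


c = 7/68 = 0.102941; √c = 0.320844.
λ_− = σ² (1 − √c)² = 10 · (1 − 0.320844)² = 10 · (0.679156)² = 4.612522.
λ_+ = σ² (1 + √c)² = 10 · (1 + 0.320844)² = 10 · (1.320844)² = 17.446301.

Rounded to 4 decimal places: λ_− ≈ 4.6125, λ_+ ≈ 17.4463.


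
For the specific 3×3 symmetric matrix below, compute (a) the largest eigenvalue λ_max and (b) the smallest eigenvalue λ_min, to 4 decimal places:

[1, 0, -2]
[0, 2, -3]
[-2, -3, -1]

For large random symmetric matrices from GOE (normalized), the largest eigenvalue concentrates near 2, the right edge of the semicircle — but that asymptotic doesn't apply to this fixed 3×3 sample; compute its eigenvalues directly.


Since M is real symmetric, all three eigenvalues are real; they are the roots of det(λI − M) = λ³ − (tr M) λ² + s λ − det M, where s is the sum of the principal 2×2 minors.
tr M = 1 + 2 + (-1) = 2.
s = (1·2 − 0²) + (1·(-1) − (-2)²) + (2·(-1) − (-3)²) = 2 + (-5) + (-11) = -14.
det M (expand along row 1) = 1·(-11) − 0·(-6) + (-2)·4 = -19.
Characteristic polynomial: λ³ − 2λ² − 14λ + 19 = 0.
Substitute λ = y + (tr M)/3 = y + 0.666667 to remove the quadratic term: y³ + p·y + q = 0 with p = s − (tr M)²/3 = -15.333333 and q = −2(tr M)³/27 + (tr M)·s/3 − det M = 9.074074.
Three real roots ⇒ use the trigonometric (Viète) form: r = 2√(−p/3) = 4.521553, φ = arccos(3q/(p·r)) = arccos(-0.392644) = 1.974301 rad.
y_k = r·cos(φ/3 − 2πk/3) for k = 0, 1, 2 gives y = 3.577252, 0.606325, -4.183576.
λ_k = y_k + 0.666667 gives λ = 4.2439, 1.2730, -3.5169 (check: the sum is 2.0000 = tr M).

Hence λ_max = 4.2439 and λ_min = -3.5169.


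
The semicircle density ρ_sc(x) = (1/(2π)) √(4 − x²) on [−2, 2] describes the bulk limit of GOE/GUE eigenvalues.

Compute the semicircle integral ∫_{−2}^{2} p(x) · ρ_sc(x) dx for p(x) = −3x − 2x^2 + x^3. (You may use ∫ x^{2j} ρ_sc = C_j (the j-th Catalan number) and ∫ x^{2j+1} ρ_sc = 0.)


Write p(x) = Σ a_i x^i, split into monomials and integrate each against ρ_sc separately.
Using ∫ x^{2j} ρ_sc = C_j = (1/(j+1)) C(2j, j) (Catalan numbers) and ∫ x^{2j+1} ρ_sc = 0 (odd monomials vanish by symmetry):
  i = 1 (odd): ∫ x^1 ρ_sc = 0 (vanishes)
  i = 2 (even): a_2 · C_{1} = -2 · 1 = -2
  i = 3 (odd): ∫ x^3 ρ_sc = 0 (vanishes)

Summing the contributions: ∫_{−2}^{2} p(x) ρ_sc(x) dx = -2.


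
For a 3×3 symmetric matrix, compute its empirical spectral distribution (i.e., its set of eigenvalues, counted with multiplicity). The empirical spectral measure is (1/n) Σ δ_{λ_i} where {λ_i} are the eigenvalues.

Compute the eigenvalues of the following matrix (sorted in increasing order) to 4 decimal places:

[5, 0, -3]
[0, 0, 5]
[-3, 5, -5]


Since M is real symmetric, all three eigenvalues are real; they are the roots of det(λI − M) = λ³ − (tr M) λ² + s λ − det M, where s is the sum of the principal 2×2 minors.
tr M = 5 + 0 + (-5) = 0.
s = (5·0 − 0²) + (5·(-5) − (-3)²) + (0·(-5) − 5²) = 0 + (-34) + (-25) = -59.
det M (expand along row 1) = 5·(-25) − 0·15 + (-3)·0 = -125.
Characteristic polynomial: λ³ − 59λ + 125 = 0.
Substitute λ = y + (tr M)/3 = y + 0.000000 to remove the quadratic term: y³ + p·y + q = 0 with p = s − (tr M)²/3 = -59.000000 and q = −2(tr M)³/27 + (tr M)·s/3 − det M = 125.000000.
Three real roots ⇒ use the trigonometric (Viète) form: r = 2√(−p/3) = 8.869423, φ = arccos(3q/(p·r)) = arccos(-0.716612) = 2.369728 rad.
y_k = r·cos(φ/3 − 2πk/3) for k = 0, 1, 2 gives y = 6.243272, 2.334202, -8.577474.
λ_k = y_k + 0.000000 gives λ = 6.2433, 2.3342, -8.5775 (check: the sum is 0.0000 = tr M).

Eigenvalues sorted in increasing order: [-8.5775, 2.3342, 6.2433].


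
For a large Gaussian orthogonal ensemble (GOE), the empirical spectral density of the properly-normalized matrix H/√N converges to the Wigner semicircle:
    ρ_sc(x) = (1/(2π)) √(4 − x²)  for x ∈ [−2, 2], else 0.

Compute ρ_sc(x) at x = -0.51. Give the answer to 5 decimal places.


ρ_sc(x) = (1/(2π)) √(4 − x²). With x = -0.51:
  4 − x² = 4 − (-0.51)² = 4 − 0.260100 = 3.739900.
  √(4 − x²) = 1.933882.
  1/(2π) = 0.159155.
  ρ_sc(-0.51) = 0.159155 · 1.933882 = 0.307787.

Rounded to 5 decimal places: ρ_sc(-0.51) ≈ 0.30779.


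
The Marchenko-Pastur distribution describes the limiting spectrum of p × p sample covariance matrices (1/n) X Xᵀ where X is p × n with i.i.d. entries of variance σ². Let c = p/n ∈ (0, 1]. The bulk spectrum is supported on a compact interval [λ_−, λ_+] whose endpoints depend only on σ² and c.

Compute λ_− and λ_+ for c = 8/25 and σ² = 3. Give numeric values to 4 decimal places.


c = 8/25 = 0.320000; √c = 0.565685.
λ_− = σ² (1 − √c)² = 3 · (1 − 0.565685)² = 3 · (0.434315)² = 0.565887.
λ_+ = σ² (1 + √c)² = 3 · (1 + 0.565685)² = 3 · (1.565685)² = 7.354113.

Rounded to 4 decimal places: λ_− ≈ 0.5659, λ_+ ≈ 7.3541.


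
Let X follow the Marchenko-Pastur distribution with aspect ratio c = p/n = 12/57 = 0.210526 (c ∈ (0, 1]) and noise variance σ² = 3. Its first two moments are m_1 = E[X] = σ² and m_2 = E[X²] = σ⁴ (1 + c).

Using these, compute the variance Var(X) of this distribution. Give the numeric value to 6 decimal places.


m_1 = E[X] = σ² = 3, so m_1² = 9.
m_2 = E[X²] = σ⁴ (1 + c) = 9 · (1 + 0.210526) = 9 · 1.210526 = 10.894737.
(Note m_2 − m_1² simplifies to c · σ⁴ = 0.210526 · 9.)

Var(X) = m_2 − m_1² = 10.894737 − 9 = 1.894737.


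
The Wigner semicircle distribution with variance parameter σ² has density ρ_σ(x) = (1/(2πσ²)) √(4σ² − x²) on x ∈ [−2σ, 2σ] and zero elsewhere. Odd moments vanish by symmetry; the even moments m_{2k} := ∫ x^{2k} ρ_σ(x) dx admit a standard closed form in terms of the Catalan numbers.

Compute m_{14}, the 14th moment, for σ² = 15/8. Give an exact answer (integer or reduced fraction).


By the scaled semicircle moment identity, m_{2k} = σ^{2k} · C_k with k = 7.
C_7 = (1/(k+1)) · C(2k, k) = (1/8) · C(14, 7) = (1/8) · 3432 = 429.
σ^{2k} = (σ²)^k = (15/8)^7 = 170859375/2097152.

Therefore m_{14} = σ^{14} · C_7 = (170859375/2097152) · 429 = 73298671875/2097152.


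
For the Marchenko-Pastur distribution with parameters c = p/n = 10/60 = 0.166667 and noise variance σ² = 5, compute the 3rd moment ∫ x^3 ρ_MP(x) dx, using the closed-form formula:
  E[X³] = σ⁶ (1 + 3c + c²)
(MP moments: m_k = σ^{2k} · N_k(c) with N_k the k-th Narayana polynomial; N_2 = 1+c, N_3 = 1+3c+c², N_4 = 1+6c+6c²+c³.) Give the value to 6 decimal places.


E[X³] = σ⁶ (1 + 3c + c²) (third MP moment). With σ² = 5 (so σ⁶ = 125) and c = 10/60 = 0.166667: E[X³] = 125 · (1 + 3·0.166667 + (0.166667)²) = 125 · 1.527778.

So E[X^3] = 190.972222.


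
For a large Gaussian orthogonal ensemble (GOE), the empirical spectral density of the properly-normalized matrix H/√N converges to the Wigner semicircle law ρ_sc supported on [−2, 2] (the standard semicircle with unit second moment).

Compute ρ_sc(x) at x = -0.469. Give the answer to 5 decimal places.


ρ_sc(x) = (1/(2π)) √(4 − x²). With x = -0.469:
  4 − x² = 4 − (-0.469)² = 4 − 0.219961 = 3.780039.
  √(4 − x²) = 1.944232.
  1/(2π) = 0.159155.
  ρ_sc(-0.469) = 0.159155 · 1.944232 = 0.309434.

Rounded to 5 decimal places: ρ_sc(-0.469) ≈ 0.30943.


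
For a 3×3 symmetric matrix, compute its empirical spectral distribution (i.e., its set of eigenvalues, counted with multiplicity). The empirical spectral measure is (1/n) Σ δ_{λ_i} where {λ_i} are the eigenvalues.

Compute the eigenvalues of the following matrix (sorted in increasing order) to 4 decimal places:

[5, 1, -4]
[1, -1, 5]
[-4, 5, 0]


Since M is real symmetric, all three eigenvalues are real; they are the roots of det(λI − M) = λ³ − (tr M) λ² + s λ − det M, where s is the sum of the principal 2×2 minors.
tr M = 5 + (-1) + 0 = 4.
s = (5·(-1) − 1²) + (5·0 − (-4)²) + ((-1)·0 − 5²) = -6 + (-16) + (-25) = -47.
det M (expand along row 1) = 5·(-25) − 1·20 + (-4)·1 = -149.
Characteristic polynomial: λ³ − 4λ² − 47λ + 149 = 0.
Substitute λ = y + (tr M)/3 = y + 1.333333 to remove the quadratic term: y³ + p·y + q = 0 with p = s − (tr M)²/3 = -52.333333 and q = −2(tr M)³/27 + (tr M)·s/3 − det M = 81.592593.
Three real roots ⇒ use the trigonometric (Viète) form: r = 2√(−p/3) = 8.353309, φ = arccos(3q/(p·r)) = arccos(-0.559932) = 2.165100 rad.
y_k = r·cos(φ/3 − 2πk/3) for k = 0, 1, 2 gives y = 6.270694, 1.643998, -7.914691.
λ_k = y_k + 1.333333 gives λ = 7.6040, 2.9773, -6.5814 (check: the sum is 4.0000 = tr M).

Eigenvalues sorted in increasing order: [-6.5814, 2.9773, 7.6040].


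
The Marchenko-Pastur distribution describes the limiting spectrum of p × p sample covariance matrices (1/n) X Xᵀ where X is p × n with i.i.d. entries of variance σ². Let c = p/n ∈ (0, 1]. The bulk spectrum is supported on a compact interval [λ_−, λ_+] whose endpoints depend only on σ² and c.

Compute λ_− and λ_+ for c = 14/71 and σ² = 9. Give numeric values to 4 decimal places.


c = 14/71 = 0.197183; √c = 0.444053.
λ_− = σ² (1 − √c)² = 9 · (1 − 0.444053)² = 9 · (0.555947)² = 2.781693.
λ_+ = σ² (1 + √c)² = 9 · (1 + 0.444053)² = 9 · (1.444053)² = 18.767603.

Rounded to 4 decimal places: λ_− ≈ 2.7817, λ_+ ≈ 18.7676.


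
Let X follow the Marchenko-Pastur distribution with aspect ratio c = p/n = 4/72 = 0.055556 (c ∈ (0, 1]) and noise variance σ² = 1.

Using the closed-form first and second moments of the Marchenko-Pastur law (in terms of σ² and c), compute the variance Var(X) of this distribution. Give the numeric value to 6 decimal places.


Recall the MP moments m_1 = E[X] = σ² and m_2 = E[X²] = σ⁴ (1 + c).
m_1 = E[X] = σ² = 1, so m_1² = 1.
m_2 = E[X²] = σ⁴ (1 + c) = 1 · (1 + 0.055556) = 1 · 1.055556 = 1.055556.
(Note m_2 − m_1² simplifies to c · σ⁴ = 0.055556 · 1.)

Var(X) = m_2 − m_1² = 1.055556 − 1 = 0.055556.


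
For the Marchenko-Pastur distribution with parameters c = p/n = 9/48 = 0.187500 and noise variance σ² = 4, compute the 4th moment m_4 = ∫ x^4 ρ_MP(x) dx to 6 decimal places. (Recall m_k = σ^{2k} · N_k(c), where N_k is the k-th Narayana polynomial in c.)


E[X⁴] = σ⁸ (1 + 6c + 6c² + c³) (fourth MP moment). With σ² = 4 (so σ⁸ = 256) and c = 9/48 = 0.187500: E[X⁴] = 256 · (1 + 6·0.187500 + 6·(0.187500)² + (0.187500)³) = 256 · 2.342529.

So E[X^4] = 599.687500.


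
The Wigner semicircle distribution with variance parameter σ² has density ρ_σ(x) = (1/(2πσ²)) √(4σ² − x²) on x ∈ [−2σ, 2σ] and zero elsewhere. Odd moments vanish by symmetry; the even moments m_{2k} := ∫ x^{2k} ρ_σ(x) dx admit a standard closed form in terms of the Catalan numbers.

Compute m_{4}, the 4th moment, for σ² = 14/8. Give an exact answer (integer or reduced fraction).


By the scaled semicircle moment identity, m_{2k} = σ^{2k} · C_k with k = 2.
C_2 = (1/(k+1)) · C(2k, k) = (1/3) · C(4, 2) = (1/3) · 6 = 2.
σ^{2k} = (σ²)^k = (14/8)^2 = 49/16.

Therefore m_{4} = σ^{4} · C_2 = (49/16) · 2 = 49/8.


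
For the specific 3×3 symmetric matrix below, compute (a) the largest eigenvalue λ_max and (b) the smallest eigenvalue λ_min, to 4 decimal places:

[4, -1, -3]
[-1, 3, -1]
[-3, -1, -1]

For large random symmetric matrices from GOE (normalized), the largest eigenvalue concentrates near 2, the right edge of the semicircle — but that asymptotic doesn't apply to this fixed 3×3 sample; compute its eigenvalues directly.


Since M is real symmetric, all three eigenvalues are real; they are the roots of det(λI − M) = λ³ − (tr M) λ² + s λ − det M, where s is the sum of the principal 2×2 minors.
tr M = 4 + 3 + (-1) = 6.
s = (4·3 − (-1)²) + (4·(-1) − (-3)²) + (3·(-1) − (-1)²) = 11 + (-13) + (-4) = -6.
det M (expand along row 1) = 4·(-4) − (-1)·(-2) + (-3)·10 = -48.
Characteristic polynomial: λ³ − 6λ² − 6λ + 48 = 0.
Substitute λ = y + (tr M)/3 = y + 2.000000 to remove the quadratic term: y³ + p·y + q = 0 with p = s − (tr M)²/3 = -18.000000 and q = −2(tr M)³/27 + (tr M)·s/3 − det M = 20.000000.
Three real roots ⇒ use the trigonometric (Viète) form: r = 2√(−p/3) = 4.898979, φ = arccos(3q/(p·r)) = arccos(-0.680414) = 2.319123 rad.
y_k = r·cos(φ/3 − 2πk/3) for k = 0, 1, 2 gives y = 3.506642, 1.209380, -4.716022.
λ_k = y_k + 2.000000 gives λ = 5.5066, 3.2094, -2.7160 (check: the sum is 6.0000 = tr M).

Hence λ_max = 5.5066 and λ_min = -2.7160.


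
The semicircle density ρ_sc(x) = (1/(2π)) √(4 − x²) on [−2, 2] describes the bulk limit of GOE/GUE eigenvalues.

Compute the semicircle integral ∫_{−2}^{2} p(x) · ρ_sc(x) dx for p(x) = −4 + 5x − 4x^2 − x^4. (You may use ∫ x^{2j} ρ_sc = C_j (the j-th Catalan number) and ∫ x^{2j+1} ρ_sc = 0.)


Write p(x) = Σ a_i x^i, split into monomials and integrate each against ρ_sc separately.
Using ∫ x^{2j} ρ_sc = C_j = (1/(j+1)) C(2j, j) (Catalan numbers) and ∫ x^{2j+1} ρ_sc = 0 (odd monomials vanish by symmetry):
  i = 0 (even): a_0 · C_{0} = -4 · 1 = -4
  i = 1 (odd): ∫ x^1 ρ_sc = 0 (vanishes)
  i = 2 (even): a_2 · C_{1} = -4 · 1 = -4
  i = 4 (even): a_4 · C_{2} = -1 · 2 = -2

Summing the contributions: ∫_{−2}^{2} p(x) ρ_sc(x) dx = (-4) + (-4) + (-2) = -10.


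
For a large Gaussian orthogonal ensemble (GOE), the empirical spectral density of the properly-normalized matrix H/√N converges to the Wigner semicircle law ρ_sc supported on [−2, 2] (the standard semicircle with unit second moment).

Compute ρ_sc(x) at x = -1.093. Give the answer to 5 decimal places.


ρ_sc(x) = (1/(2π)) √(4 − x²). With x = -1.093:
  4 − x² = 4 − (-1.093)² = 4 − 1.194649 = 2.805351.
  √(4 − x²) = 1.674918.
  1/(2π) = 0.159155.
  ρ_sc(-1.093) = 0.159155 · 1.674918 = 0.266572.

Rounded to 5 decimal places: ρ_sc(-1.093) ≈ 0.26657.


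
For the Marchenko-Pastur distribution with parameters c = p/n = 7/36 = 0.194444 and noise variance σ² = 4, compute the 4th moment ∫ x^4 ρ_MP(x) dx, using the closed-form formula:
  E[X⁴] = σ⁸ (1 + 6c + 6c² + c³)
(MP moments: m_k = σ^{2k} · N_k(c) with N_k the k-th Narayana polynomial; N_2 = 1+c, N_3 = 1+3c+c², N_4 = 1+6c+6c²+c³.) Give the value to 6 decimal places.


E[X⁴] = σ⁸ (1 + 6c + 6c² + c³) (fourth MP moment). With σ² = 4 (so σ⁸ = 256) and c = 7/36 = 0.194444: E[X⁴] = 256 · (1 + 6·0.194444 + 6·(0.194444)² + (0.194444)³) = 256 · 2.400870.

So E[X^4] = 614.622771.
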